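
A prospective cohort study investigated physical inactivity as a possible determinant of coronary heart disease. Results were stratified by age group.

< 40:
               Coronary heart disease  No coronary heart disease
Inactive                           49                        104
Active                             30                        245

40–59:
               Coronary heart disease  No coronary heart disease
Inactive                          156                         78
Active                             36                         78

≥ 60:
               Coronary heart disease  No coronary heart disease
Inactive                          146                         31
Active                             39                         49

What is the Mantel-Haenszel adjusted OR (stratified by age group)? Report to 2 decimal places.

OR_MH = Σ(aᵢdᵢ/nᵢ) / Σ(bᵢcᵢ/nᵢ), where nᵢ is the stratum total.
Stratum 1 (< 40): n = 428; a·d/n = 49·245/428 = 28.0491; b·c/n = 104·30/428 = 7.2897
Stratum 2 (40–59): n = 348; a·d/n = 156·78/348 = 34.9655; b·c/n = 78·36/348 = 8.0690
Stratum 3 (≥ 60): n = 265; a·d/n = 146·49/265 = 26.9962; b·c/n = 31·39/265 = 4.5623
OR_MH = (28.0491 + 34.9655 + 26.9962) / (7.2897 + 8.0690 + 4.5623) = 90.0108 / 19.9209 = 4.51840

4.52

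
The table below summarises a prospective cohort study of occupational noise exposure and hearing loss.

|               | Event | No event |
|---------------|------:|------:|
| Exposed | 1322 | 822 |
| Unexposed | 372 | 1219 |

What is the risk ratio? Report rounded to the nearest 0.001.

Cells: a = 1322, b = 822, c = 372, d = 1219.
Risk in exposed = 1322/2144 = 0.61660; risk in unexposed = 372/1591 = 0.23382.
RR = 0.61660 / 0.23382 = 2.63714
The risk among the exposed is 2.64 times that among the unexposed.

2.637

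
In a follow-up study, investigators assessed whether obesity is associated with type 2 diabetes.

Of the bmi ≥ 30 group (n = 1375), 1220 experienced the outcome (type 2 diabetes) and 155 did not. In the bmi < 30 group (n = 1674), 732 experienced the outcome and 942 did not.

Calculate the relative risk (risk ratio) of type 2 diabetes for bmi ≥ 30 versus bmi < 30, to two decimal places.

2.03

From the description: a = 1220, b = 155, c = 732, d = 942.
Risk in exposed = 1220/1375 = 0.88727; risk in unexposed = 732/1674 = 0.43728.
RR = 0.88727 / 0.43728 = 2.02909
The risk among the exposed is 2.03 times that among the unexposed.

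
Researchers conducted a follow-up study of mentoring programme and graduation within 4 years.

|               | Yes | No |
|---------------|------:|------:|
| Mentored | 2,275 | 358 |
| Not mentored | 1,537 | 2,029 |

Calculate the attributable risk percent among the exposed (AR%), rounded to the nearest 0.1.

Cells: a = 2275, b = 358, c = 1537, d = 2029.
Risk in exposed = 2275/2633 = 0.86403; risk in unexposed = 1537/3566 = 0.43102.
RR = 0.86403/0.43102 = 2.00465
AR% = (RR − 1)/RR × 100 = (2.00465 − 1)/2.00465 × 100 = 50.1159%

50.1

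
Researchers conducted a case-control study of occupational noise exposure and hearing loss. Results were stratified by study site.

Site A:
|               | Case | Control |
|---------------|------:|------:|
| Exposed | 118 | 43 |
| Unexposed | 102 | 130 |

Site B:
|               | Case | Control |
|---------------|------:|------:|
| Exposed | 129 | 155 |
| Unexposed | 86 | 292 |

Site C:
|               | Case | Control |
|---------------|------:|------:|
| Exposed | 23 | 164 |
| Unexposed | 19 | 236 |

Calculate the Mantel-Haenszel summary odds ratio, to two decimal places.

OR_MH = Σ(aᵢdᵢ/nᵢ) / Σ(bᵢcᵢ/nᵢ), where nᵢ is the stratum total.
Stratum 1 (Site A): n = 393; a·d/n = 118·130/393 = 39.0331; b·c/n = 43·102/393 = 11.1603
Stratum 2 (Site B): n = 662; a·d/n = 129·292/662 = 56.9003; b·c/n = 155·86/662 = 20.1360
Stratum 3 (Site C): n = 442; a·d/n = 23·236/442 = 12.2805; b·c/n = 164·19/442 = 7.0498
OR_MH = (39.0331 + 56.9003 + 12.2805) / (11.1603 + 20.1360 + 7.0498) = 108.2139 / 38.3460 = 2.82204

2.82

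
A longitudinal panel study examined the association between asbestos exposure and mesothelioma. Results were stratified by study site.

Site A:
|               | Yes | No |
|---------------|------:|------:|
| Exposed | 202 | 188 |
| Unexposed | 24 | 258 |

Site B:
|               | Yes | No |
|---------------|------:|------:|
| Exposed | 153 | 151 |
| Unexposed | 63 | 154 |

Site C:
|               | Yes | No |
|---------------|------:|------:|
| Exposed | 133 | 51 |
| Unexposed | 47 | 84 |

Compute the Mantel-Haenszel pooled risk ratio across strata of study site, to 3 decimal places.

RR_MH = Σ(aᵢ·n₀ᵢ/nᵢ) / Σ(cᵢ·n₁ᵢ/nᵢ), with n₁ᵢ = aᵢ+bᵢ (exposed), n₀ᵢ = cᵢ+dᵢ (unexposed), nᵢ = n₁ᵢ+n₀ᵢ.
Stratum 1 (Site A): n₁ = 390, n₀ = 282, n = 672; a·n₀/n = 202·282/672 = 84.7679; c·n₁/n = 24·390/672 = 13.9286
Stratum 2 (Site B): n₁ = 304, n₀ = 217, n = 521; a·n₀/n = 153·217/521 = 63.7255; c·n₁/n = 63·304/521 = 36.7601
Stratum 3 (Site C): n₁ = 184, n₀ = 131, n = 315; a·n₀/n = 133·131/315 = 55.3111; c·n₁/n = 47·184/315 = 27.4540
RR_MH = (84.7679 + 63.7255 + 55.3111) / (13.9286 + 36.7601 + 27.4540) = 203.8045 / 78.1426 = 2.60811

2.608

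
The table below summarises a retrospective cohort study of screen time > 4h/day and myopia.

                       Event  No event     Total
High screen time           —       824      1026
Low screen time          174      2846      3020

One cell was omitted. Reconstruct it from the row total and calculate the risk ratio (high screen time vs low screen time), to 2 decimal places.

3.42

The missing cell is in the exposed row: 1026 − 824 = 202.
So a = 202, b = 824, c = 174, d = 2846.
RR = [a/(a+b)] / [c/(c+d)] = (202/1026) / (174/3020) = 0.19688/0.05762 = 3.41713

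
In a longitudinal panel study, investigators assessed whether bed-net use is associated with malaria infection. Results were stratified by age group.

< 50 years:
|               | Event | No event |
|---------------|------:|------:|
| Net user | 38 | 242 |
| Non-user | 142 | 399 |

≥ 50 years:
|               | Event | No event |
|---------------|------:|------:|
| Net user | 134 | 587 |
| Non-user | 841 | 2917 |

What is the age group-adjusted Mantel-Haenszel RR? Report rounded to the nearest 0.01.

RR_MH = Σ(aᵢ·n₀ᵢ/nᵢ) / Σ(cᵢ·n₁ᵢ/nᵢ), with n₁ᵢ = aᵢ+bᵢ (exposed), n₀ᵢ = cᵢ+dᵢ (unexposed), nᵢ = n₁ᵢ+n₀ᵢ.
Stratum 1 (< 50 years): n₁ = 280, n₀ = 541, n = 821; a·n₀/n = 38·541/821 = 25.0402; c·n₁/n = 142·280/821 = 48.4287
Stratum 2 (≥ 50 years): n₁ = 721, n₀ = 3758, n = 4479; a·n₀/n = 134·3758/4479 = 112.4296; c·n₁/n = 841·721/4479 = 135.3787
RR_MH = (25.0402 + 112.4296) / (48.4287 + 135.3787) = 137.4698 / 183.8074 = 0.74790

0.75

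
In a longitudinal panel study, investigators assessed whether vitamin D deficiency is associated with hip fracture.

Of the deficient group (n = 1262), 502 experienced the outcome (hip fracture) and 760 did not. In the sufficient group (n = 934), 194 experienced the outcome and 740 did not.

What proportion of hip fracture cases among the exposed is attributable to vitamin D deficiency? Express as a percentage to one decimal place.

47.8

From the description: a = 502, b = 760, c = 194, d = 740.
Risk in exposed = 502/1262 = 0.39778; risk in unexposed = 194/934 = 0.20771.
RR = 0.39778/0.20771 = 1.91509
AR% = (RR − 1)/RR × 100 = (1.91509 − 1)/1.91509 × 100 = 47.7832%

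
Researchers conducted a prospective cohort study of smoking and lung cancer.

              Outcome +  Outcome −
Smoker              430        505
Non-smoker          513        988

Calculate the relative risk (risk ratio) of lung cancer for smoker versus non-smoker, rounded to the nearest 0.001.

Cells: a = 430, b = 505, c = 513, d = 988.
Risk in exposed = 430/935 = 0.45989; risk in unexposed = 513/1501 = 0.34177.
RR = 0.45989 / 0.34177 = 1.34561
The risk among the exposed is 1.35 times that among the unexposed.

1.346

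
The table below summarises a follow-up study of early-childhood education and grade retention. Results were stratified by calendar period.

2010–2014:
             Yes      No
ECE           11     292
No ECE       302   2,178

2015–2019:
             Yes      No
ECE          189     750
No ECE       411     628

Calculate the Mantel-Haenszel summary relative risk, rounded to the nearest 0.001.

RR_MH = Σ(aᵢ·n₀ᵢ/nᵢ) / Σ(cᵢ·n₁ᵢ/nᵢ), with n₁ᵢ = aᵢ+bᵢ (exposed), n₀ᵢ = cᵢ+dᵢ (unexposed), nᵢ = n₁ᵢ+n₀ᵢ.
Stratum 1 (2010–2014): n₁ = 303, n₀ = 2480, n = 2783; a·n₀/n = 11·2480/2783 = 9.8024; c·n₁/n = 302·303/2783 = 32.8803
Stratum 2 (2015–2019): n₁ = 939, n₀ = 1039, n = 1978; a·n₀/n = 189·1039/1978 = 99.2776; c·n₁/n = 411·939/1978 = 195.1107
RR_MH = (9.8024 + 99.2776) / (32.8803 + 195.1107) = 109.0799 / 227.9911 = 0.47844

0.478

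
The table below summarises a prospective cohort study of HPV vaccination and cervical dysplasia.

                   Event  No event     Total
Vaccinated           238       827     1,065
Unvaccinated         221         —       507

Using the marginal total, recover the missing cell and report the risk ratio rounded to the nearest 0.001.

The missing cell is in the unexposed row: 507 − 221 = 286.
So a = 238, b = 827, c = 221, d = 286.
RR = [a/(a+b)] / [c/(c+d)] = (238/1065) / (221/507) = 0.22347/0.43590 = 0.51268

0.513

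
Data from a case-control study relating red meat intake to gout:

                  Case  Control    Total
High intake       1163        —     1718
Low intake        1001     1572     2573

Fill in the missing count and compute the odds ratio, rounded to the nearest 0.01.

3.29

The missing cell is in the exposed row: 1718 − 1163 = 555.
So a = 1163, b = 555, c = 1001, d = 1572.
OR = (a·d)/(b·c) = (1163 × 1572) / (555 × 1001) = 1828236 / 555555 = 3.29083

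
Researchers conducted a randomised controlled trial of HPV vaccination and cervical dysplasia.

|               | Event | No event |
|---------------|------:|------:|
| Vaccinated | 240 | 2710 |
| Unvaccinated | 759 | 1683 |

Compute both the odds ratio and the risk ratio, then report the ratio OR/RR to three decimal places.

0.750

Cells: a = 240, b = 2710, c = 759, d = 1683.
OR = (240·1683)/(2710·759) = 403920/2056890 = 0.19637
Risk in exposed = 240/2950 = 0.08136; risk in unexposed = 759/2442 = 0.31081; RR = 0.26175
OR/RR = 0.19637 / 0.26175 = 0.75022
The outcome is not rare, so the OR lies further from 1 than the RR.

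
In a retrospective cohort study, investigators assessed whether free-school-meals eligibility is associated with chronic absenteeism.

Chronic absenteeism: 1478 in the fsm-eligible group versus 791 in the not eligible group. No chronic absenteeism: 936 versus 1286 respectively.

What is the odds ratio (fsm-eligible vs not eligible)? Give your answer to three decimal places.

From the description: a = 1478, b = 936, c = 791, d = 1286.
OR = (a·d)/(b·c) = (1478 × 1286) / (936 × 791) = 1900708 / 740376 = 2.56722
The odds of chronic absenteeism are about 2.57 times as high in the fsm-eligible group.

2.567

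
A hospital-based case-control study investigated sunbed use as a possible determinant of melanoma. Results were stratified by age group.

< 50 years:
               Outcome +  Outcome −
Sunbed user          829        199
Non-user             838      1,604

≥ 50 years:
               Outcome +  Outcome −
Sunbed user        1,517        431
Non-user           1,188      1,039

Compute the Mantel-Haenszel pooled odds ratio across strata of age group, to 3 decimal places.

4.457

OR_MH = Σ(aᵢdᵢ/nᵢ) / Σ(bᵢcᵢ/nᵢ), where nᵢ is the stratum total.
Stratum 1 (< 50 years): n = 3470; a·d/n = 829·1604/3470 = 383.2035; b·c/n = 199·838/3470 = 48.0582
Stratum 2 (≥ 50 years): n = 4175; a·d/n = 1517·1039/4175 = 377.5241; b·c/n = 431·1188/4175 = 122.6414
OR_MH = (383.2035 + 377.5241) / (48.0582 + 122.6414) = 760.7275 / 170.6997 = 4.45653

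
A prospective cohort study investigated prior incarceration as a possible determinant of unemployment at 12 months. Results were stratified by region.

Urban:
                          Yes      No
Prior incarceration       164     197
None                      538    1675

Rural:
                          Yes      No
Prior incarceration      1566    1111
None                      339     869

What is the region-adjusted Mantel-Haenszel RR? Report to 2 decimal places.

2.03

RR_MH = Σ(aᵢ·n₀ᵢ/nᵢ) / Σ(cᵢ·n₁ᵢ/nᵢ), with n₁ᵢ = aᵢ+bᵢ (exposed), n₀ᵢ = cᵢ+dᵢ (unexposed), nᵢ = n₁ᵢ+n₀ᵢ.
Stratum 1 (Urban): n₁ = 361, n₀ = 2213, n = 2574; a·n₀/n = 164·2213/2574 = 140.9992; c·n₁/n = 538·361/2574 = 75.4538
Stratum 2 (Rural): n₁ = 2677, n₀ = 1208, n = 3885; a·n₀/n = 1566·1208/3885 = 486.9313; c·n₁/n = 339·2677/3885 = 233.5915
RR_MH = (140.9992 + 486.9313) / (75.4538 + 233.5915) = 627.9305 / 309.0453 = 2.03184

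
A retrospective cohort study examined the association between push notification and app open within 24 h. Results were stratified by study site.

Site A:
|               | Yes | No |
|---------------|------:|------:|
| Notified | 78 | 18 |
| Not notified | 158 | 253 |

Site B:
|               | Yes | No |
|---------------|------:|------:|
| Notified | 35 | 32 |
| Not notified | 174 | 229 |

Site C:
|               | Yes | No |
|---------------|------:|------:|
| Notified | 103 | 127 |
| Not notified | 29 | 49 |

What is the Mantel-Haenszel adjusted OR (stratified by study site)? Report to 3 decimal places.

OR_MH = Σ(aᵢdᵢ/nᵢ) / Σ(bᵢcᵢ/nᵢ), where nᵢ is the stratum total.
Stratum 1 (Site A): n = 507; a·d/n = 78·253/507 = 38.9231; b·c/n = 18·158/507 = 5.6095
Stratum 2 (Site B): n = 470; a·d/n = 35·229/470 = 17.0532; b·c/n = 32·174/470 = 11.8468
Stratum 3 (Site C): n = 308; a·d/n = 103·49/308 = 16.3864; b·c/n = 127·29/308 = 11.9578
OR_MH = (38.9231 + 17.0532 + 16.3864) / (5.6095 + 11.8468 + 11.9578) = 72.3626 / 29.4141 = 2.46014

2.460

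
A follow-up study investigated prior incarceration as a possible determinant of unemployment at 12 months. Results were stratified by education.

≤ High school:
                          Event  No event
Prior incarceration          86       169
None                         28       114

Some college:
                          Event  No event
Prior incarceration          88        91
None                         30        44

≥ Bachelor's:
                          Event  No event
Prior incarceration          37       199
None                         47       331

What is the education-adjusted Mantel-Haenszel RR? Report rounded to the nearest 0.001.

1.384

RR_MH = Σ(aᵢ·n₀ᵢ/nᵢ) / Σ(cᵢ·n₁ᵢ/nᵢ), with n₁ᵢ = aᵢ+bᵢ (exposed), n₀ᵢ = cᵢ+dᵢ (unexposed), nᵢ = n₁ᵢ+n₀ᵢ.
Stratum 1 (≤ High school): n₁ = 255, n₀ = 142, n = 397; a·n₀/n = 86·142/397 = 30.7607; c·n₁/n = 28·255/397 = 17.9849
Stratum 2 (Some college): n₁ = 179, n₀ = 74, n = 253; a·n₀/n = 88·74/253 = 25.7391; c·n₁/n = 30·179/253 = 21.2253
Stratum 3 (≥ Bachelor's): n₁ = 236, n₀ = 378, n = 614; a·n₀/n = 37·378/614 = 22.7785; c·n₁/n = 47·236/614 = 18.0651
RR_MH = (30.7607 + 25.7391 + 22.7785) / (17.9849 + 21.2253 + 18.0651) = 79.2783 / 57.2753 = 1.38416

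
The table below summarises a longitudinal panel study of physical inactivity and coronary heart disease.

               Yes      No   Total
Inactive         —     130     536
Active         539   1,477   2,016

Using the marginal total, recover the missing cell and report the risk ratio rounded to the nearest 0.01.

The missing cell is in the exposed row: 536 − 130 = 406.
So a = 406, b = 130, c = 539, d = 1477.
RR = [a/(a+b)] / [c/(c+d)] = (406/536) / (539/2016) = 0.75746/0.26736 = 2.83311

2.83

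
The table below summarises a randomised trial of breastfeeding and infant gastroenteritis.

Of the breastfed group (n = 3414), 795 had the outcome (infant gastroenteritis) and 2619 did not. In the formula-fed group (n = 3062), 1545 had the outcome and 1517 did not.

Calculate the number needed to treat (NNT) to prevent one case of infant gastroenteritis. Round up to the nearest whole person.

Risk in treated group = 795/3414 = 0.23286; risk in control = 1545/3062 = 0.50457.
Absolute risk reduction = 0.50457 − 0.23286 = 0.27171
NNT = 1 / ARR = 1 / 0.27171 = 3.680 → round up → 4

4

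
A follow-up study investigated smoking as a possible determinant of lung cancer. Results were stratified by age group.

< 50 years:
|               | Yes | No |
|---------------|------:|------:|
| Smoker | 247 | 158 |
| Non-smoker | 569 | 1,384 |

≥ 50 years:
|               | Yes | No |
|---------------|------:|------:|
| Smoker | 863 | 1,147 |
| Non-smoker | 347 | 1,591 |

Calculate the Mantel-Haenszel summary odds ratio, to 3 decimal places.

OR_MH = Σ(aᵢdᵢ/nᵢ) / Σ(bᵢcᵢ/nᵢ), where nᵢ is the stratum total.
Stratum 1 (< 50 years): n = 2358; a·d/n = 247·1384/2358 = 144.9737; b·c/n = 158·569/2358 = 38.1264
Stratum 2 (≥ 50 years): n = 3948; a·d/n = 863·1591/3948 = 347.7794; b·c/n = 1147·347/3948 = 100.8128
OR_MH = (144.9737 + 347.7794) / (38.1264 + 100.8128) = 492.7531 / 138.9392 = 3.54654

3.547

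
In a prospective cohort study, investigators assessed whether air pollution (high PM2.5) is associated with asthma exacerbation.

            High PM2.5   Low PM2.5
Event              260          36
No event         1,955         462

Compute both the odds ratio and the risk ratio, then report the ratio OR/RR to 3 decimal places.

1.051

Reading the table with exposure as columns: a = 260 (High PM2.5, case), b = 1955 (High PM2.5, non-case), c = 36 (Low PM2.5, case), d = 462.
OR = (260·462)/(1955·36) = 120120/70380 = 1.70673
Risk in exposed = 260/2215 = 0.11738; risk in unexposed = 36/498 = 0.07229; RR = 1.62378
OR/RR = 1.70673 / 1.62378 = 1.05109
The outcome is not rare, so the OR lies further from 1 than the RR.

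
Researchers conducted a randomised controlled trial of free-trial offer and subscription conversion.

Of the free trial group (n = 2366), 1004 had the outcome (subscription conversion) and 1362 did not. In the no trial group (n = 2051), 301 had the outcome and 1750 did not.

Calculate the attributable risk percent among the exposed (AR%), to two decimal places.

65.42

From the description: a = 1004, b = 1362, c = 301, d = 1750.
Risk in exposed = 1004/2366 = 0.42434; risk in unexposed = 301/2051 = 0.14676.
RR = 0.42434/0.14676 = 2.89147
AR% = (RR − 1)/RR × 100 = (2.89147 − 1)/2.89147 × 100 = 65.4155%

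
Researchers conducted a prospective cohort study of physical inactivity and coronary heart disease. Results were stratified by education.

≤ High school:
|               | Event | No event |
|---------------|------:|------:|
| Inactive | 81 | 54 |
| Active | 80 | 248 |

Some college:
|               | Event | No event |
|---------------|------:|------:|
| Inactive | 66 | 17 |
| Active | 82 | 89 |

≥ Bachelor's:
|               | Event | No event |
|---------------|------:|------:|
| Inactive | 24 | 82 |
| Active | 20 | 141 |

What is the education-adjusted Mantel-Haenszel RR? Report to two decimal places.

2.00

RR_MH = Σ(aᵢ·n₀ᵢ/nᵢ) / Σ(cᵢ·n₁ᵢ/nᵢ), with n₁ᵢ = aᵢ+bᵢ (exposed), n₀ᵢ = cᵢ+dᵢ (unexposed), nᵢ = n₁ᵢ+n₀ᵢ.
Stratum 1 (≤ High school): n₁ = 135, n₀ = 328, n = 463; a·n₀/n = 81·328/463 = 57.3823; c·n₁/n = 80·135/463 = 23.3261
Stratum 2 (Some college): n₁ = 83, n₀ = 171, n = 254; a·n₀/n = 66·171/254 = 44.4331; c·n₁/n = 82·83/254 = 26.7953
Stratum 3 (≥ Bachelor's): n₁ = 106, n₀ = 161, n = 267; a·n₀/n = 24·161/267 = 14.4719; c·n₁/n = 20·106/267 = 7.9401
RR_MH = (57.3823 + 44.4331 + 14.4719) / (23.3261 + 26.7953 + 7.9401) = 116.2873 / 58.0615 = 2.00283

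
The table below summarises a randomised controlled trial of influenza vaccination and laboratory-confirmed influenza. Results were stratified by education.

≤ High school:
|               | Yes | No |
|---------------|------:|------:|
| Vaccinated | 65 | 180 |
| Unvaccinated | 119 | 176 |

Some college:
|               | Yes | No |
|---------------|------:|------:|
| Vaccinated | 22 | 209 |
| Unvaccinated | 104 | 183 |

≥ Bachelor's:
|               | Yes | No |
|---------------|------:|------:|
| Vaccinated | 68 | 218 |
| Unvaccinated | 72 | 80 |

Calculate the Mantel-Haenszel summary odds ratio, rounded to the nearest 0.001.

0.352

OR_MH = Σ(aᵢdᵢ/nᵢ) / Σ(bᵢcᵢ/nᵢ), where nᵢ is the stratum total.
Stratum 1 (≤ High school): n = 540; a·d/n = 65·176/540 = 21.1852; b·c/n = 180·119/540 = 39.6667
Stratum 2 (Some college): n = 518; a·d/n = 22·183/518 = 7.7722; b·c/n = 209·104/518 = 41.9614
Stratum 3 (≥ Bachelor's): n = 438; a·d/n = 68·80/438 = 12.4201; b·c/n = 218·72/438 = 35.8356
OR_MH = (21.1852 + 7.7722 + 12.4201) / (39.6667 + 41.9614 + 35.8356) = 41.3775 / 117.4637 = 0.35226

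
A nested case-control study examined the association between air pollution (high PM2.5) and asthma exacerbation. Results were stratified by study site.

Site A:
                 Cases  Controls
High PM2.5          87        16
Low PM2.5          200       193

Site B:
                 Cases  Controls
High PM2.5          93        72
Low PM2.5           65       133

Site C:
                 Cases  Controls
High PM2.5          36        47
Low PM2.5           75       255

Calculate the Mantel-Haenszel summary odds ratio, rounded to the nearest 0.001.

OR_MH = Σ(aᵢdᵢ/nᵢ) / Σ(bᵢcᵢ/nᵢ), where nᵢ is the stratum total.
Stratum 1 (Site A): n = 496; a·d/n = 87·193/496 = 33.8528; b·c/n = 16·200/496 = 6.4516
Stratum 2 (Site B): n = 363; a·d/n = 93·133/363 = 34.0744; b·c/n = 72·65/363 = 12.8926
Stratum 3 (Site C): n = 413; a·d/n = 36·255/413 = 22.2276; b·c/n = 47·75/413 = 8.5351
OR_MH = (33.8528 + 34.0744 + 22.2276) / (6.4516 + 12.8926 + 8.5351) = 90.1548 / 27.8793 = 3.23376

3.234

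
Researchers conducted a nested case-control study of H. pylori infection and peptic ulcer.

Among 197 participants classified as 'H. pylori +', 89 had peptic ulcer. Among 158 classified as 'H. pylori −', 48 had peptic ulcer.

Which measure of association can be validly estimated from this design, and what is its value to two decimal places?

1.89

From the description: a = 89, b = 108, c = 48, d = 110.
This is a nested case-control study: participants were sampled on outcome status, so risks in the source population cannot be estimated directly — relative risk is not valid here. The odds ratio is the appropriate measure.
OR = (a·d)/(b·c) = (89 × 110) / (108 × 48) = 9790 / 5184 = 1.88850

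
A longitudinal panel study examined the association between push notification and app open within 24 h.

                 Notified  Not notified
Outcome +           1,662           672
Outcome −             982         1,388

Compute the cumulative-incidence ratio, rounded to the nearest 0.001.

Reading the table with exposure as columns: a = 1662 (Notified, case), b = 982 (Notified, non-case), c = 672 (Not notified, case), d = 1388.
Risk in exposed = 1662/2644 = 0.62859; risk in unexposed = 672/2060 = 0.32621.
RR = 0.62859 / 0.32621 = 1.92694
The risk among the exposed is 1.93 times that among the unexposed.

1.927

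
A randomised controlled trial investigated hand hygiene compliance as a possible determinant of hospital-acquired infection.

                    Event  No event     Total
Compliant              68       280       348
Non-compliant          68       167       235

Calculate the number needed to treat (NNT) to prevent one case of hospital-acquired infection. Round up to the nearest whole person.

11

Risk in treated group = 68/348 = 0.19540; risk in control = 68/235 = 0.28936.
Absolute risk reduction = 0.28936 − 0.19540 = 0.09396
NNT = 1 / ARR = 1 / 0.09396 = 10.643 → round up → 11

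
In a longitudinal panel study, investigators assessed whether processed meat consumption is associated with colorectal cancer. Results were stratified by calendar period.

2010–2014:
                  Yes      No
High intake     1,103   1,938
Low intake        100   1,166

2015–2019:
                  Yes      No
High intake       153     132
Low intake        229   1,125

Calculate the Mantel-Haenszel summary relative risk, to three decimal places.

4.081

RR_MH = Σ(aᵢ·n₀ᵢ/nᵢ) / Σ(cᵢ·n₁ᵢ/nᵢ), with n₁ᵢ = aᵢ+bᵢ (exposed), n₀ᵢ = cᵢ+dᵢ (unexposed), nᵢ = n₁ᵢ+n₀ᵢ.
Stratum 1 (2010–2014): n₁ = 3041, n₀ = 1266, n = 4307; a·n₀/n = 1103·1266/4307 = 324.2159; c·n₁/n = 100·3041/4307 = 70.6060
Stratum 2 (2015–2019): n₁ = 285, n₀ = 1354, n = 1639; a·n₀/n = 153·1354/1639 = 126.3954; c·n₁/n = 229·285/1639 = 39.8200
RR_MH = (324.2159 + 126.3954) / (70.6060 + 39.8200) = 450.6113 / 110.4260 = 4.08066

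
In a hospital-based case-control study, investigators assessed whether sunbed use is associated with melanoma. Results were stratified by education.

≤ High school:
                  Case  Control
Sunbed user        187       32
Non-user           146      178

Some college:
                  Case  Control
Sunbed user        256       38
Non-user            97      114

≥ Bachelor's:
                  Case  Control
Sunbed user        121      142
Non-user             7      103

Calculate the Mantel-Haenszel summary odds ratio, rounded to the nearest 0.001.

8.213

OR_MH = Σ(aᵢdᵢ/nᵢ) / Σ(bᵢcᵢ/nᵢ), where nᵢ is the stratum total.
Stratum 1 (≤ High school): n = 543; a·d/n = 187·178/543 = 61.3002; b·c/n = 32·146/543 = 8.6041
Stratum 2 (Some college): n = 505; a·d/n = 256·114/505 = 57.7901; b·c/n = 38·97/505 = 7.2990
Stratum 3 (≥ Bachelor's): n = 373; a·d/n = 121·103/373 = 33.4129; b·c/n = 142·7/373 = 2.6649
OR_MH = (61.3002 + 57.7901 + 33.4129) / (8.6041 + 7.2990 + 2.6649) = 152.5032 / 18.5679 = 8.21325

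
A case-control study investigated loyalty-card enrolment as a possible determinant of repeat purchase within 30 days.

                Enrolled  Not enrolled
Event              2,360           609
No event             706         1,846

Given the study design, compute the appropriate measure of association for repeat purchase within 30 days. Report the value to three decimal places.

Reading the table with exposure as columns: a = 2360 (Enrolled, case), b = 706 (Enrolled, non-case), c = 609 (Not enrolled, case), d = 1846.
This is a case-control study: participants were sampled on outcome status, so risks in the source population cannot be estimated directly — relative risk is not valid here. The odds ratio is the appropriate measure.
OR = (a·d)/(b·c) = (2360 × 1846) / (706 × 609) = 4356560 / 429954 = 10.13262

10.133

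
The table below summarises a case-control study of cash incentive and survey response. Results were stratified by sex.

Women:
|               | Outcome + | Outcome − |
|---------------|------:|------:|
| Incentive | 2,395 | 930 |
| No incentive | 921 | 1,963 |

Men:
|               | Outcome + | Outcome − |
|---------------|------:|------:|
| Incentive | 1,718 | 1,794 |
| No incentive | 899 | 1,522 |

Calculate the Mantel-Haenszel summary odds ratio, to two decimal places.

OR_MH = Σ(aᵢdᵢ/nᵢ) / Σ(bᵢcᵢ/nᵢ), where nᵢ is the stratum total.
Stratum 1 (Women): n = 6209; a·d/n = 2395·1963/6209 = 757.1888; b·c/n = 930·921/6209 = 137.9498
Stratum 2 (Men): n = 5933; a·d/n = 1718·1522/5933 = 440.7207; b·c/n = 1794·899/5933 = 271.8365
OR_MH = (757.1888 + 440.7207) / (137.9498 + 271.8365) = 1197.9095 / 409.7863 = 2.92325

2.92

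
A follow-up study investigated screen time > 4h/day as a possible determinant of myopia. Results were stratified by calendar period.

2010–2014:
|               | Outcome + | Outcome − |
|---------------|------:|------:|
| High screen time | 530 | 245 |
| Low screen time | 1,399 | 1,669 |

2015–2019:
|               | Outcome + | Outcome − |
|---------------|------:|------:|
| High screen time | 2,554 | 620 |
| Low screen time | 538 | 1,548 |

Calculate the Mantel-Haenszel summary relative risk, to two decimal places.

2.37

RR_MH = Σ(aᵢ·n₀ᵢ/nᵢ) / Σ(cᵢ·n₁ᵢ/nᵢ), with n₁ᵢ = aᵢ+bᵢ (exposed), n₀ᵢ = cᵢ+dᵢ (unexposed), nᵢ = n₁ᵢ+n₀ᵢ.
Stratum 1 (2010–2014): n₁ = 775, n₀ = 3068, n = 3843; a·n₀/n = 530·3068/3843 = 423.1174; c·n₁/n = 1399·775/3843 = 282.1298
Stratum 2 (2015–2019): n₁ = 3174, n₀ = 2086, n = 5260; a·n₀/n = 2554·2086/5260 = 1012.8601; c·n₁/n = 538·3174/5260 = 324.6411
RR_MH = (423.1174 + 1012.8601) / (282.1298 + 324.6411) = 1435.9774 / 606.7709 = 2.36659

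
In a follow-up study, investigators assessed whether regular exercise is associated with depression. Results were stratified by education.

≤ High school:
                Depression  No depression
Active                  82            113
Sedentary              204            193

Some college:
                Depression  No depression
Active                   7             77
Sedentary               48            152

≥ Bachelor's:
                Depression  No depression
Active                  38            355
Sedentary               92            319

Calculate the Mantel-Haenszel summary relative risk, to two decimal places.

0.63

RR_MH = Σ(aᵢ·n₀ᵢ/nᵢ) / Σ(cᵢ·n₁ᵢ/nᵢ), with n₁ᵢ = aᵢ+bᵢ (exposed), n₀ᵢ = cᵢ+dᵢ (unexposed), nᵢ = n₁ᵢ+n₀ᵢ.
Stratum 1 (≤ High school): n₁ = 195, n₀ = 397, n = 592; a·n₀/n = 82·397/592 = 54.9899; c·n₁/n = 204·195/592 = 67.1959
Stratum 2 (Some college): n₁ = 84, n₀ = 200, n = 284; a·n₀/n = 7·200/284 = 4.9296; c·n₁/n = 48·84/284 = 14.1972
Stratum 3 (≥ Bachelor's): n₁ = 393, n₀ = 411, n = 804; a·n₀/n = 38·411/804 = 19.4254; c·n₁/n = 92·393/804 = 44.9701
RR_MH = (54.9899 + 4.9296 + 19.4254) / (67.1959 + 14.1972 + 44.9701) = 79.3448 / 126.3633 = 0.62791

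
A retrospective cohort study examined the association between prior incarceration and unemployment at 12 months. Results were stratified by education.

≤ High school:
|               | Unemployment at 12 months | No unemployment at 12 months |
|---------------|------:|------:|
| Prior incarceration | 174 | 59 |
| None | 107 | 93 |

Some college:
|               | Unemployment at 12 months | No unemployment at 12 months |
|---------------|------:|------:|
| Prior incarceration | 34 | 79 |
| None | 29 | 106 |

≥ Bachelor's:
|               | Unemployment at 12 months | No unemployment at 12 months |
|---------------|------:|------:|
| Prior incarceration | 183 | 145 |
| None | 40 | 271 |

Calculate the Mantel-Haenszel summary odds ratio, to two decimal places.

OR_MH = Σ(aᵢdᵢ/nᵢ) / Σ(bᵢcᵢ/nᵢ), where nᵢ is the stratum total.
Stratum 1 (≤ High school): n = 433; a·d/n = 174·93/433 = 37.3718; b·c/n = 59·107/433 = 14.5797
Stratum 2 (Some college): n = 248; a·d/n = 34·106/248 = 14.5323; b·c/n = 79·29/248 = 9.2379
Stratum 3 (≥ Bachelor's): n = 639; a·d/n = 183·271/639 = 77.6103; b·c/n = 145·40/639 = 9.0767
OR_MH = (37.3718 + 14.5323 + 77.6103) / (14.5797 + 9.2379 + 9.0767) = 129.5144 / 32.8943 = 3.93729

3.94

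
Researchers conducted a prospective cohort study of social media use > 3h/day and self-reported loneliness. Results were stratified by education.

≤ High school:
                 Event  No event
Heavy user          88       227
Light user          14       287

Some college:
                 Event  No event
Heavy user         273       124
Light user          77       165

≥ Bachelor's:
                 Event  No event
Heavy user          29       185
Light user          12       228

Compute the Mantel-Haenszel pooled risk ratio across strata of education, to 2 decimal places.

2.67

RR_MH = Σ(aᵢ·n₀ᵢ/nᵢ) / Σ(cᵢ·n₁ᵢ/nᵢ), with n₁ᵢ = aᵢ+bᵢ (exposed), n₀ᵢ = cᵢ+dᵢ (unexposed), nᵢ = n₁ᵢ+n₀ᵢ.
Stratum 1 (≤ High school): n₁ = 315, n₀ = 301, n = 616; a·n₀/n = 88·301/616 = 43.0000; c·n₁/n = 14·315/616 = 7.1591
Stratum 2 (Some college): n₁ = 397, n₀ = 242, n = 639; a·n₀/n = 273·242/639 = 103.3897; c·n₁/n = 77·397/639 = 47.8388
Stratum 3 (≥ Bachelor's): n₁ = 214, n₀ = 240, n = 454; a·n₀/n = 29·240/454 = 15.3304; c·n₁/n = 12·214/454 = 5.6564
RR_MH = (43.0000 + 103.3897 + 15.3304) / (7.1591 + 47.8388 + 5.6564) = 161.7201 / 60.6543 = 2.66626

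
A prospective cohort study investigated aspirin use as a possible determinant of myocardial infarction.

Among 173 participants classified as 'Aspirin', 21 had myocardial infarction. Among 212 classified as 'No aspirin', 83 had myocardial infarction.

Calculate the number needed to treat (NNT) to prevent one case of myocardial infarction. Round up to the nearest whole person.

4

Risk in treated group = 21/173 = 0.12139; risk in control = 83/212 = 0.39151.
Absolute risk reduction = 0.39151 − 0.12139 = 0.27012
NNT = 1 / ARR = 1 / 0.27012 = 3.702 → round up → 4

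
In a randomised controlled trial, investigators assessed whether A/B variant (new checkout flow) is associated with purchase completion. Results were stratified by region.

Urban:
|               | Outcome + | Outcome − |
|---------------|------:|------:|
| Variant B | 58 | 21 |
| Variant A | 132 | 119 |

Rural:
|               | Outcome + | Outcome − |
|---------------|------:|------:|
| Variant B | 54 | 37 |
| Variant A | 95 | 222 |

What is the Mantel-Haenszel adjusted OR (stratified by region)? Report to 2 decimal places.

OR_MH = Σ(aᵢdᵢ/nᵢ) / Σ(bᵢcᵢ/nᵢ), where nᵢ is the stratum total.
Stratum 1 (Urban): n = 330; a·d/n = 58·119/330 = 20.9152; b·c/n = 21·132/330 = 8.4000
Stratum 2 (Rural): n = 408; a·d/n = 54·222/408 = 29.3824; b·c/n = 37·95/408 = 8.6152
OR_MH = (20.9152 + 29.3824) / (8.4000 + 8.6152) = 50.2975 / 17.0152 = 2.95603

2.96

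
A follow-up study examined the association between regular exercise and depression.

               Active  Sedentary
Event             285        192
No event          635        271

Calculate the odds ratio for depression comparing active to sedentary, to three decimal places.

Reading the table with exposure as columns: a = 285 (Active, case), b = 635 (Active, non-case), c = 192 (Sedentary, case), d = 271.
OR = (a·d)/(b·c) = (285 × 271) / (635 × 192) = 77235 / 121920 = 0.63349
Exposure is associated with lower odds of depression (OR = 0.63 < 1).

0.633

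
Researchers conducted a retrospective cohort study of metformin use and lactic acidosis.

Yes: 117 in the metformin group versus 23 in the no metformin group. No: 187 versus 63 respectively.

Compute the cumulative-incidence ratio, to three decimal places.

From the description: a = 117, b = 187, c = 23, d = 63.
Risk in exposed = 117/304 = 0.38487; risk in unexposed = 23/86 = 0.26744.
RR = 0.38487 / 0.26744 = 1.43907
The risk among the exposed is 1.44 times that among the unexposed.

1.439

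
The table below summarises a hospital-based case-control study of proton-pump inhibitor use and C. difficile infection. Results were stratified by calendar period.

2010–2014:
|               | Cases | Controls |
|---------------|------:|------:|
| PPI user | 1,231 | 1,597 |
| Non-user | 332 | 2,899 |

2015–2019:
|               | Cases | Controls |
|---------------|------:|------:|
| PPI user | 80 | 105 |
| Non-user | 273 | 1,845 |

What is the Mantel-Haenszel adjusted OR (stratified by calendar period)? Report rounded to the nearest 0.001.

OR_MH = Σ(aᵢdᵢ/nᵢ) / Σ(bᵢcᵢ/nᵢ), where nᵢ is the stratum total.
Stratum 1 (2010–2014): n = 6059; a·d/n = 1231·2899/6059 = 588.9865; b·c/n = 1597·332/6059 = 87.5068
Stratum 2 (2015–2019): n = 2303; a·d/n = 80·1845/2303 = 64.0903; b·c/n = 105·273/2303 = 12.4468
OR_MH = (588.9865 + 64.0903) / (87.5068 + 12.4468) = 653.0768 / 99.9537 = 6.53380

6.534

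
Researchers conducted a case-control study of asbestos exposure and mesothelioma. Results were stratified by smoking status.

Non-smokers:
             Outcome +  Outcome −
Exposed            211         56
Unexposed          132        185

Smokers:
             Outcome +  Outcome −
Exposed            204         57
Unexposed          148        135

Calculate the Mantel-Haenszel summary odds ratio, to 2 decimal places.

OR_MH = Σ(aᵢdᵢ/nᵢ) / Σ(bᵢcᵢ/nᵢ), where nᵢ is the stratum total.
Stratum 1 (Non-smokers): n = 584; a·d/n = 211·185/584 = 66.8408; b·c/n = 56·132/584 = 12.6575
Stratum 2 (Smokers): n = 544; a·d/n = 204·135/544 = 50.6250; b·c/n = 57·148/544 = 15.5074
OR_MH = (66.8408 + 50.6250) / (12.6575 + 15.5074) = 117.4658 / 28.1649 = 4.17065

4.17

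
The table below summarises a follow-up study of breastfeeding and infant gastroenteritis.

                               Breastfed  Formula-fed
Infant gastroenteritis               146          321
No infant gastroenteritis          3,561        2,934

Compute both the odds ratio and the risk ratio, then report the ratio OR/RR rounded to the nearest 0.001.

0.938

Reading the table with exposure as columns: a = 146 (Breastfed, case), b = 3561 (Breastfed, non-case), c = 321 (Formula-fed, case), d = 2934.
OR = (146·2934)/(3561·321) = 428364/1143081 = 0.37475
Risk in exposed = 146/3707 = 0.03938; risk in unexposed = 321/3255 = 0.09862; RR = 0.39937
OR/RR = 0.37475 / 0.39937 = 0.93834
The outcome is rare in both groups, so OR ≈ RR (ratio near 1).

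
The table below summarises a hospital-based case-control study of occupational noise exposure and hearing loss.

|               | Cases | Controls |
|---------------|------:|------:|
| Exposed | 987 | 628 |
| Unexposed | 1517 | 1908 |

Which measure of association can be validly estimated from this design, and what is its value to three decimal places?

Cells: a = 987, b = 628, c = 1517, d = 1908.
This is a hospital-based case-control study: participants were sampled on outcome status, so risks in the source population cannot be estimated directly — relative risk is not valid here. The odds ratio is the appropriate measure.
OR = (a·d)/(b·c) = (987 × 1908) / (628 × 1517) = 1883196 / 952676 = 1.97674

1.977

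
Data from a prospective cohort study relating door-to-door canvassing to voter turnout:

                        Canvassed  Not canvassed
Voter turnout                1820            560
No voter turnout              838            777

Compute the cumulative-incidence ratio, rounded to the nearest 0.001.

Reading the table with exposure as columns: a = 1820 (Canvassed, case), b = 838 (Canvassed, non-case), c = 560 (Not canvassed, case), d = 777.
Risk in exposed = 1820/2658 = 0.68473; risk in unexposed = 560/1337 = 0.41885.
RR = 0.68473 / 0.41885 = 1.63478
The risk among the exposed is 1.63 times that among the unexposed.

1.635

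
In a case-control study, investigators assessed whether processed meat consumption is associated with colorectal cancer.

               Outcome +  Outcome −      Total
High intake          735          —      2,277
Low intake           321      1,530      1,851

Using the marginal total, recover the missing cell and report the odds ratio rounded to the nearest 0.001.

The missing cell is in the exposed row: 2277 − 735 = 1542.
So a = 735, b = 1542, c = 321, d = 1530.
OR = (a·d)/(b·c) = (735 × 1530) / (1542 × 321) = 1124550 / 494982 = 2.27190

2.272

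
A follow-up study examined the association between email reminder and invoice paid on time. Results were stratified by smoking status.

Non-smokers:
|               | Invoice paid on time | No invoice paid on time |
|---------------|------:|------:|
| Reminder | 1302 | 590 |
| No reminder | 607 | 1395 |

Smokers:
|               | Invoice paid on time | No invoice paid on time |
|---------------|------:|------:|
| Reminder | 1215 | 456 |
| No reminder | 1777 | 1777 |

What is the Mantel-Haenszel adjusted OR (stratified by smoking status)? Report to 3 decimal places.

3.561

OR_MH = Σ(aᵢdᵢ/nᵢ) / Σ(bᵢcᵢ/nᵢ), where nᵢ is the stratum total.
Stratum 1 (Non-smokers): n = 3894; a·d/n = 1302·1395/3894 = 466.4330; b·c/n = 590·607/3894 = 91.9697
Stratum 2 (Smokers): n = 5225; a·d/n = 1215·1777/5225 = 413.2163; b·c/n = 456·1777/5225 = 155.0836
OR_MH = (466.4330 + 413.2163) / (91.9697 + 155.0836) = 879.6492 / 247.0533 = 3.56056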